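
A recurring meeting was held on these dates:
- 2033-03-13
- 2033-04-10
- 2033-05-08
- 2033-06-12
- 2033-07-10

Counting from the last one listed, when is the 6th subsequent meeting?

2034-01-08

These are Sundays at 28- or 35-day spacing (28, 28, 35, 28).
The pattern: 2nd Sunday of the month.
2nd Sunday of August 2033: 2033-08-14.
September 2033 — 2nd Sunday is 2033-09-11.
2nd Sunday of October 2033: 2033-10-09.
2nd Sunday of November 2033: 2033-11-13.
December 2033 — 2nd Sunday is 2033-12-11.
2nd Sunday of January 2034: 2034-01-08.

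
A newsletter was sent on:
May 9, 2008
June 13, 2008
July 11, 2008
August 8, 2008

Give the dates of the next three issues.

September 12, 2008; October 10, 2008; November 14, 2008

Gaps: 35, 28, 28 days — a mix of 28 and 35. Every date is a Friday.
Each is the 2nd Friday of its month.
2nd Friday of September 2008: September 12, 2008.
October 2008 — 2nd Friday is October 10, 2008.
2nd Friday of November 2008: November 14, 2008.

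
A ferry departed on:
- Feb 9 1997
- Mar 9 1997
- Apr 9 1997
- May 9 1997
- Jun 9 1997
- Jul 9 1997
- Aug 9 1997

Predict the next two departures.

Sep 9 1997, Oct 9 1997

Each date is the 9th; the gaps (28, 31, 30, 31, 30, 31) track the month lengths.
The rule is the 9th of each month.
September 1997: Sep 9 1997.
Next: October 1997 → Oct 9 1997.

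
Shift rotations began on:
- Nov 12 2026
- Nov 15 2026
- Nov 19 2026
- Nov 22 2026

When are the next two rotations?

Every event lands on a Thursday or Sunday (gaps cycle 3, 4, 3).
So the schedule is: every Thursday and Sunday.
Next Thursday: Nov 26 2026.
The following Sunday is Nov 29 2026.

Nov 26 2026, Nov 29 2026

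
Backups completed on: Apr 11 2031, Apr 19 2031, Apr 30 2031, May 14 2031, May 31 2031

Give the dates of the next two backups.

Intervals are 8, 11, 14, 17 days — an arithmetic progression with common difference 3.
Next gap: 20 days. May 31 2031 + 20 days = Jun 20 2031.
Next gap: 23 days. Jun 20 2031 + 23 days = Jul 13 2031.

Jun 20 2031, Jul 13 2031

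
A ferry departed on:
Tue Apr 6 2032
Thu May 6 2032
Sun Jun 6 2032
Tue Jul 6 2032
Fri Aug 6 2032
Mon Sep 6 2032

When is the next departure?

Each date is the 6th; the gaps (30, 31, 30, 31, 31) track the month lengths.
The rule is the 6th of each month.
Next: October 2032 → Wed Oct 6 2032.

Wed Oct 6 2032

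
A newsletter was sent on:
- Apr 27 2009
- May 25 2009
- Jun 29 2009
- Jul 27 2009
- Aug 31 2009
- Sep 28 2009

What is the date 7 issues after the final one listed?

All Mondays; the gaps (28, 35, 28, 35, 28) vary with month length.
This is the last Monday of each month.
Last Monday of October 2009: Oct 26 2009.
Last Monday of November 2009: Nov 30 2009.
December 2009 ends with Monday Dec 28 2009.
January 2010 ends with Monday Jan 25 2010.
Last Monday of February 2010: Feb 22 2010.
March 2010 ends with Monday Mar 29 2010.
Last Monday of April 2010: Apr 26 2010.

Apr 26 2010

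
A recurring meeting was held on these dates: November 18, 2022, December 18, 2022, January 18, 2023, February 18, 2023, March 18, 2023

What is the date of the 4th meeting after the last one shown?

Gaps: 30, 31, 31, 28 days — not constant. Every event is on the 18th of the month.
Pattern: the 18th of each month.
Next: April 2023 → April 18, 2023.
Next: May 2023 → May 18, 2023.
Next: June 2023 → June 18, 2023.
July 2023: July 18, 2023.

July 18, 2023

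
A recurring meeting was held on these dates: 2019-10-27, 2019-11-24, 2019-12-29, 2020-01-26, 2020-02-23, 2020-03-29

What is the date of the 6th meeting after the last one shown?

All Sundays; the gaps (28, 35, 28, 28, 35) vary with month length.
This is the last Sunday of each month.
April 2020 ends with Sunday 2020-04-26.
May 2020 ends with Sunday 2020-05-31.
June 2020 ends with Sunday 2020-06-28.
Last Sunday of July 2020: 2020-07-26.
Last Sunday of August 2020: 2020-08-30.
Last Sunday of September 2020: 2020-09-27.

2020-09-27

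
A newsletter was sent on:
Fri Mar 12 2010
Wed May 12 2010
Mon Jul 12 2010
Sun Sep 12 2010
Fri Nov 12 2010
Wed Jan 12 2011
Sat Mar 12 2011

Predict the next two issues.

Thu May 12 2011, Tue Jul 12 2011

Each date is the 12th; the gaps (61, 61, 62, 61, 61, 59) track the month lengths.
The rule is the 12th of every 2 months.
Next: May 2011 → Thu May 12 2011.
July 2011: Tue Jul 12 2011.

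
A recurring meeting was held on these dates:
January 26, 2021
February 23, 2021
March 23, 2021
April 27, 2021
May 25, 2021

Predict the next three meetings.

June 22, 2021; July 27, 2021; August 24, 2021

Gaps: 28, 28, 35, 28 days — a mix of 28 and 35. Every date is a Tuesday.
Each is the 4th Tuesday of its month.
4th Tuesday of June 2021: June 22, 2021.
July 2021 — 4th Tuesday is July 27, 2021.
4th Tuesday of August 2021: August 24, 2021.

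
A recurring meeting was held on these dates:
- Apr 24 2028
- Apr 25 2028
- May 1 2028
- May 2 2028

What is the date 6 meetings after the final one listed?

May 23 2028

The gap pattern 1, 6, 1 repeats every 2 events.
These are the Mondays and Tuesdays of each week.
The following Monday is May 8 2028.
Next Tuesday: May 9 2028.
Next Monday: May 15 2028.
The following Tuesday is May 16 2028.
The following Monday is May 22 2028.
The following Tuesday is May 23 2028.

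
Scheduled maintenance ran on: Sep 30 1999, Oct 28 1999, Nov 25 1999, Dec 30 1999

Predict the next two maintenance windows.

These are Thursdays with 28, 28, 35-day gaps.
Each is the final Thursday of its month — Sep 30 1999 is past the 28th, so '4th Thursday' doesn't fit.
January 2000 ends with Thursday Jan 27 2000.
February 2000 ends with Thursday Feb 24 2000.

Jan 27 2000, Feb 24 2000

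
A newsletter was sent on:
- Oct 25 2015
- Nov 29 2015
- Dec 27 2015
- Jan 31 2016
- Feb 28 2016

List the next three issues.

Mar 27 2016, Apr 24 2016, May 29 2016

These are Sundays with 35, 28, 35, 28-day gaps.
Each is the final Sunday of its month — Nov 29 2015 is past the 28th, so '4th Sunday' doesn't fit.
March 2016 ends with Sunday Mar 27 2016.
April 2016 ends with Sunday Apr 24 2016.
May 2016 ends with Sunday May 29 2016.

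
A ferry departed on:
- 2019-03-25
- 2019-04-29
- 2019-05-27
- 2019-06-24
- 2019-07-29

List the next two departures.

2019-08-26, 2019-09-30

All Mondays; the gaps (35, 28, 28, 35) vary with month length.
This is the last Monday of each month.
Last Monday of August 2019: 2019-08-26.
September 2019 ends with Monday 2019-09-30.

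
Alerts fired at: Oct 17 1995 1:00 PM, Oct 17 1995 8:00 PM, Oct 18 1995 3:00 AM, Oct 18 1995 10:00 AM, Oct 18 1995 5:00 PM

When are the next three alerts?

The interval is a steady 7 hours (7, 7, 7, 7).
Oct 18 1995 5:00 PM + 7 h = Oct 19 1995 12:00 AM.
Oct 19 1995 12:00 AM + 7 h = Oct 19 1995 7:00 AM.
Oct 19 1995 7:00 AM + 7 h = Oct 19 1995 2:00 PM.

Oct 19 1995 12:00 AM, Oct 19 1995 7:00 AM, Oct 19 1995 2:00 PM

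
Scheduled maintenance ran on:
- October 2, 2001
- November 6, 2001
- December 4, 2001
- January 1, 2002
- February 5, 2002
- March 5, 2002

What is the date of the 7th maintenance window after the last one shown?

All dates are Tuesdays, 35, 28, 28, 35, 28 days apart.
Specifically, the 1st Tuesday of each month.
1st Tuesday of April 2002: April 2, 2002.
May 2002 — 1st Tuesday is May 7, 2002.
June 2002 — 1st Tuesday is June 4, 2002.
July 2002 — 1st Tuesday is July 2, 2002.
August 2002 — 1st Tuesday is August 6, 2002.
September 2002 — 1st Tuesday is September 3, 2002.
1st Tuesday of October 2002: October 1, 2002.

October 1, 2002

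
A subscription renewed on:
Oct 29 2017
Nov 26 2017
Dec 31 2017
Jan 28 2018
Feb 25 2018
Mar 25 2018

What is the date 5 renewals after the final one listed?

Aug 26 2018

All Sundays; the gaps (28, 35, 28, 28, 28) vary with month length.
This is the last Sunday of each month.
Last Sunday of April 2018: Apr 29 2018.
May 2018 ends with Sunday May 27 2018.
Last Sunday of June 2018: Jun 24 2018.
Last Sunday of July 2018: Jul 29 2018.
Last Sunday of August 2018: Aug 26 2018.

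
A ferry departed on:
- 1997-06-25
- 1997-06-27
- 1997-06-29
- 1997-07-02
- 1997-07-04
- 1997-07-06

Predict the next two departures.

The gap pattern 2, 2, 3, 2, 2 repeats every 3 events.
These are the Wednesdays, Fridays and Sundays of each week.
The following Wednesday is 1997-07-09.
Next Friday: 1997-07-11.

1997-07-09, 1997-07-11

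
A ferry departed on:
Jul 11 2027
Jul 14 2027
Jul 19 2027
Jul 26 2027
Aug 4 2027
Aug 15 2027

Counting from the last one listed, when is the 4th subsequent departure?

The spacing grows by 2 each time: 3, 5, 7, 9, 11 days.
Next gap: 13 days. Aug 15 2027 + 13 days = Aug 28 2027.
Next gap: 15 days. Aug 28 2027 + 15 days = Sep 12 2027.
Next gap: 17 days. Sep 12 2027 + 17 days = Sep 29 2027.
Next gap: 19 days. Sep 29 2027 + 19 days = Oct 18 2027.

Oct 18 2027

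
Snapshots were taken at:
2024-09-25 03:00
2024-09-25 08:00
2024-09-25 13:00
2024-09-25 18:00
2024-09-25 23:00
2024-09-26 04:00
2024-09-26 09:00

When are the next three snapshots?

2024-09-26 14:00, 2024-09-26 19:00, 2024-09-27 00:00

The interval is a steady 5 hours (5, 5, 5, 5, 5, 5).
2024-09-26 09:00 + 5 h = 2024-09-26 14:00.
2024-09-26 14:00 + 5 h = 2024-09-26 19:00.
2024-09-26 19:00 + 5 h = 2024-09-27 00:00.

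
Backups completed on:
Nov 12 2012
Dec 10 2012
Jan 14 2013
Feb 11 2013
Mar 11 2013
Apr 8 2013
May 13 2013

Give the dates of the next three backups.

Jun 10 2013, Jul 8 2013, Aug 12 2013

Gaps: 28, 35, 28, 28, 28, 35 days — a mix of 28 and 35. Every date is a Monday.
Each is the 2nd Monday of its month.
2nd Monday of June 2013: Jun 10 2013.
2nd Monday of July 2013: Jul 8 2013.
August 2013 — 2nd Monday is Aug 12 2013.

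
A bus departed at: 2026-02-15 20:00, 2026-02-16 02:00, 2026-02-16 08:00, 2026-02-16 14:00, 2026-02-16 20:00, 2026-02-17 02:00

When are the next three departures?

Gaps: 6, 6, 6, 6, 6 hours — each event is 6 hours after the previous one.
2026-02-17 02:00 + 6 h = 2026-02-17 08:00.
2026-02-17 08:00 + 6 h = 2026-02-17 14:00.
2026-02-17 14:00 + 6 h = 2026-02-17 20:00.

2026-02-17 08:00, 2026-02-17 14:00, 2026-02-17 20:00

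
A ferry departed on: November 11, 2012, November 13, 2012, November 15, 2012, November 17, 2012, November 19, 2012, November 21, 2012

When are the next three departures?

Gaps between consecutive events: 2, 2, 2, 2, 2 days — a constant 2-day interval.
November 21, 2012 + 2 days = November 23, 2012.
November 23, 2012 + 2 days = November 25, 2012.
November 25, 2012 + 2 days = November 27, 2012.

November 23, 2012; November 25, 2012; November 27, 2012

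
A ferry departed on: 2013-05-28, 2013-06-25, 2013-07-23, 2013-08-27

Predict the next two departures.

Gaps: 28, 28, 35 days — a mix of 28 and 35. Every date is a Tuesday.
Each is the 4th Tuesday of its month.
September 2013 — 4th Tuesday is 2013-09-24.
4th Tuesday of October 2013: 2013-10-22.

2013-09-24, 2013-10-22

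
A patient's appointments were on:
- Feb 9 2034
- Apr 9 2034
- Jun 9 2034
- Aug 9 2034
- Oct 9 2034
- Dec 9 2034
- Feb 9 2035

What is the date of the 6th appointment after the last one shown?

Each date is the 9th; the gaps (59, 61, 61, 61, 61, 62) track the month lengths.
The rule is the 9th of every 2 months.
Next: April 2035 → Apr 9 2035.
June 2035: Jun 9 2035.
August 2035: Aug 9 2035.
October 2035: Oct 9 2035.
December 2035: Dec 9 2035.
Next: February 2036 → Feb 9 2036.

Feb 9 2036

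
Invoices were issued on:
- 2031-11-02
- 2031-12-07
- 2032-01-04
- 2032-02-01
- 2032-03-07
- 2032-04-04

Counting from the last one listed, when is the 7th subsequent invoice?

All dates are Sundays, 35, 28, 28, 35, 28 days apart.
Specifically, the 1st Sunday of each month.
1st Sunday of May 2032: 2032-05-02.
1st Sunday of June 2032: 2032-06-06.
July 2032 — 1st Sunday is 2032-07-04.
1st Sunday of August 2032: 2032-08-01.
September 2032 — 1st Sunday is 2032-09-05.
1st Sunday of October 2032: 2032-10-03.
1st Sunday of November 2032: 2032-11-07.

2032-11-07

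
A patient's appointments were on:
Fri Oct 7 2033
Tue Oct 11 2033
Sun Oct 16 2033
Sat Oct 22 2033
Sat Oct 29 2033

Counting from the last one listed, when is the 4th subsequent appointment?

The spacing grows by 1 each time: 4, 5, 6, 7 days.
Next gap: 8 days. Sat Oct 29 2033 + 8 days = Sun Nov 6 2033.
Next gap: 9 days. Sun Nov 6 2033 + 9 days = Tue Nov 15 2033.
Next gap: 10 days. Tue Nov 15 2033 + 10 days = Fri Nov 25 2033.
Next gap: 11 days. Fri Nov 25 2033 + 11 days = Tue Dec 6 2033.

Tue Dec 6 2033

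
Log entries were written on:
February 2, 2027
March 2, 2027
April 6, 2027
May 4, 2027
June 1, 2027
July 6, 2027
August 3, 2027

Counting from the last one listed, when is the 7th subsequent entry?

March 7, 2028

All dates are Tuesdays, 28, 35, 28, 28, 35, 28 days apart.
Specifically, the 1st Tuesday of each month.
1st Tuesday of September 2027: September 7, 2027.
1st Tuesday of October 2027: October 5, 2027.
November 2027 — 1st Tuesday is November 2, 2027.
1st Tuesday of December 2027: December 7, 2027.
1st Tuesday of January 2028: January 4, 2028.
1st Tuesday of February 2028: February 1, 2028.
March 2028 — 1st Tuesday is March 7, 2028.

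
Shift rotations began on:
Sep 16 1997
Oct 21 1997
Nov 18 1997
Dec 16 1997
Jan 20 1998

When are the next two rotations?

Feb 17 1998, Mar 17 1998

These are Tuesdays at 28- or 35-day spacing (35, 28, 28, 35).
The pattern: 3rd Tuesday of the month.
3rd Tuesday of February 1998: Feb 17 1998.
March 1998 — 3rd Tuesday is Mar 17 1998.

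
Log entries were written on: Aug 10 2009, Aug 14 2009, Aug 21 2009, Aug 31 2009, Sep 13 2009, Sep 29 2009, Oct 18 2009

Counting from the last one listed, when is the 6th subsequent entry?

The spacing grows by 3 each time: 4, 7, 10, 13, 16, 19 days.
Next gap: 22 days. Oct 18 2009 + 22 days = Nov 9 2009.
Next gap: 25 days. Nov 9 2009 + 25 days = Dec 4 2009.
Next gap: 28 days. Dec 4 2009 + 28 days = Jan 1 2010.
Next gap: 31 days. Jan 1 2010 + 31 days = Feb 1 2010.
Next gap: 34 days. Feb 1 2010 + 34 days = Mar 7 2010.
Next gap: 37 days. Mar 7 2010 + 37 days = Apr 13 2010.

Apr 13 2010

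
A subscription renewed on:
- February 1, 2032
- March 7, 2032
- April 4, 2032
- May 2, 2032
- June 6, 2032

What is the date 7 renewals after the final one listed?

Gaps: 35, 28, 28, 35 days — a mix of 28 and 35. Every date is a Sunday.
Each is the 1st Sunday of its month.
1st Sunday of July 2032: July 4, 2032.
August 2032 — 1st Sunday is August 1, 2032.
September 2032 — 1st Sunday is September 5, 2032.
October 2032 — 1st Sunday is October 3, 2032.
November 2032 — 1st Sunday is November 7, 2032.
1st Sunday of December 2032: December 5, 2032.
January 2033 — 1st Sunday is January 2, 2033.

January 2, 2033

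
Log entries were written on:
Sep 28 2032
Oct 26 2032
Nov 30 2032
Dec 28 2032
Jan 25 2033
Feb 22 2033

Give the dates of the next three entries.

Mar 29 2033, Apr 26 2033, May 31 2033

All Tuesdays; the gaps (28, 35, 28, 28, 28) vary with month length.
This is the last Tuesday of each month.
Last Tuesday of March 2033: Mar 29 2033.
Last Tuesday of April 2033: Apr 26 2033.
May 2033 ends with Tuesday May 31 2033.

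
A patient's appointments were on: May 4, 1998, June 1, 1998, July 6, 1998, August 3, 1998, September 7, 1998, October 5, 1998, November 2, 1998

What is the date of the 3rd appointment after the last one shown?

These are Mondays at 28- or 35-day spacing (28, 35, 28, 35, 28, 28).
The pattern: 1st Monday of the month.
December 1998 — 1st Monday is December 7, 1998.
January 1999 — 1st Monday is January 4, 1999.
1st Monday of February 1999: February 1, 1999.

February 1, 1999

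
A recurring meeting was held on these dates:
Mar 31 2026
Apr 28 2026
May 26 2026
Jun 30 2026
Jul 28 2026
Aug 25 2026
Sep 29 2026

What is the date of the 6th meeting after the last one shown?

Mar 30 2027

Every date is a Tuesday; gaps 28, 28, 35, 28, 28, 35 days.
Each is the last Tuesday of its month (at least one falls on the 29th or later, ruling out '4th Tuesday').
October 2026 ends with Tuesday Oct 27 2026.
Last Tuesday of November 2026: Nov 24 2026.
Last Tuesday of December 2026: Dec 29 2026.
January 2027 ends with Tuesday Jan 26 2027.
Last Tuesday of February 2027: Feb 23 2027.
Last Tuesday of March 2027: Mar 30 2027.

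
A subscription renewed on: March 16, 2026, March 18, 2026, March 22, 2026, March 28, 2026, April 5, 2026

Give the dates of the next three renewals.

April 15, 2026; April 27, 2026; May 11, 2026

Gaps: 2, 4, 6, 8 days — each gap is 2 larger than the previous one.
Next gap: 10 days. April 5, 2026 + 10 days = April 15, 2026.
Next gap: 12 days. April 15, 2026 + 12 days = April 27, 2026.
Next gap: 14 days. April 27, 2026 + 14 days = May 11, 2026.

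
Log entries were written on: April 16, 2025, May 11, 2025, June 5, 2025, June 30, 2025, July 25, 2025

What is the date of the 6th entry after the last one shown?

December 22, 2025

The spacing is 25, 25, 25, 25 days — always 25 days.
July 25, 2025 + 25 days = August 19, 2025.
August 19, 2025 + 25 days = September 13, 2025.
September 13, 2025 + 25 days = October 8, 2025.
October 8, 2025 + 25 days = November 2, 2025.
November 2, 2025 + 25 days = November 27, 2025.
November 27, 2025 + 25 days = December 22, 2025.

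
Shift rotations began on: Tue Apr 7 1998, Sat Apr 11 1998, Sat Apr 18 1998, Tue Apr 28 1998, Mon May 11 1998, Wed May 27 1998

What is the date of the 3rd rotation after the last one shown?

Sat Aug 1 1998

The spacing grows by 3 each time: 4, 7, 10, 13, 16 days.
Next gap: 19 days. Wed May 27 1998 + 19 days = Mon Jun 15 1998.
Next gap: 22 days. Mon Jun 15 1998 + 22 days = Tue Jul 7 1998.
Next gap: 25 days. Tue Jul 7 1998 + 25 days = Sat Aug 1 1998.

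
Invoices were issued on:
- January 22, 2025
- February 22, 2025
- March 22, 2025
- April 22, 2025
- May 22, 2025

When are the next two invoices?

June 22, 2025; July 22, 2025

The day-of-month is always 22 (31, 28, 31, 30 days between events).
So this recurs on the 22nd of each month.
Next: June 2025 → June 22, 2025.
July 2025: July 22, 2025.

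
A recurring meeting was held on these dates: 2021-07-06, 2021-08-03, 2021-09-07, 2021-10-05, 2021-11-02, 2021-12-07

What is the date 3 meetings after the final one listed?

2022-03-01

Gaps: 28, 35, 28, 28, 35 days — a mix of 28 and 35. Every date is a Tuesday.
Each is the 1st Tuesday of its month.
January 2022 — 1st Tuesday is 2022-01-04.
February 2022 — 1st Tuesday is 2022-02-01.
1st Tuesday of March 2022: 2022-03-01.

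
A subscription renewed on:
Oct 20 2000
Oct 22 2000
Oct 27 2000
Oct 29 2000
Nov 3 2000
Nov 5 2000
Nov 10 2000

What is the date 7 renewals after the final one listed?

Every event lands on a Friday or Sunday (gaps cycle 2, 5, 2, 5, 2, 5).
So the schedule is: every Friday and Sunday.
Next Sunday: Nov 12 2000.
Next Friday: Nov 17 2000.
Next Sunday: Nov 19 2000.
The following Friday is Nov 24 2000.
The following Sunday is Nov 26 2000.
Next Friday: Dec 1 2000.
The following Sunday is Dec 3 2000.

Dec 3 2000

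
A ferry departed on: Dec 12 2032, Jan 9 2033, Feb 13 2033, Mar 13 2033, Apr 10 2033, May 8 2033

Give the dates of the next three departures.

Jun 12 2033, Jul 10 2033, Aug 14 2033

Gaps: 28, 35, 28, 28, 28 days — a mix of 28 and 35. Every date is a Sunday.
Each is the 2nd Sunday of its month.
2nd Sunday of June 2033: Jun 12 2033.
July 2033 — 2nd Sunday is Jul 10 2033.
2nd Sunday of August 2033: Aug 14 2033.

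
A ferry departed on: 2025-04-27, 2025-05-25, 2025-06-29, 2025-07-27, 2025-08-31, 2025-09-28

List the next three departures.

2025-10-26, 2025-11-30, 2025-12-28

These are Sundays with 28, 35, 28, 35, 28-day gaps.
Each is the final Sunday of its month — 2025-06-29 is past the 28th, so '4th Sunday' doesn't fit.
Last Sunday of October 2025: 2025-10-26.
Last Sunday of November 2025: 2025-11-30.
December 2025 ends with Sunday 2025-12-28.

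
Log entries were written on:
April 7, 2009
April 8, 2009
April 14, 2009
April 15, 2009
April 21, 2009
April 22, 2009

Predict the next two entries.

Gaps: 1, 6, 1, 6, 1 days — not constant, but cyclic with period 2.
The events fall on every Tuesday and Wednesday.
The following Tuesday is April 28, 2009.
Next Wednesday: April 29, 2009.

April 28, 2009; April 29, 2009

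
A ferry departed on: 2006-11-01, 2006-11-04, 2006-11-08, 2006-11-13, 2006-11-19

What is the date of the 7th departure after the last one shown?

2007-01-28

The spacing grows by 1 each time: 3, 4, 5, 6 days.
Next gap: 7 days. 2006-11-19 + 7 days = 2006-11-26.
Next gap: 8 days. 2006-11-26 + 8 days = 2006-12-04.
Next gap: 9 days. 2006-12-04 + 9 days = 2006-12-13.
Next gap: 10 days. 2006-12-13 + 10 days = 2006-12-23.
Next gap: 11 days. 2006-12-23 + 11 days = 2007-01-03.
Next gap: 12 days. 2007-01-03 + 12 days = 2007-01-15.
Next gap: 13 days. 2007-01-15 + 13 days = 2007-01-28.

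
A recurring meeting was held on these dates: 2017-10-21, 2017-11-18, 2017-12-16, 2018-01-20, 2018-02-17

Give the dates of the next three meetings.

2018-03-17, 2018-04-21, 2018-05-19

These are Saturdays at 28- or 35-day spacing (28, 28, 35, 28).
The pattern: 3rd Saturday of the month.
3rd Saturday of March 2018: 2018-03-17.
3rd Saturday of April 2018: 2018-04-21.
3rd Saturday of May 2018: 2018-05-19.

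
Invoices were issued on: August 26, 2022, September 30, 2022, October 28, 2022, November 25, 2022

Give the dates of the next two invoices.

These are Fridays with 35, 28, 28-day gaps.
Each is the final Friday of its month — September 30, 2022 is past the 28th, so '4th Friday' doesn't fit.
Last Friday of December 2022: December 30, 2022.
January 2023 ends with Friday January 27, 2023.

December 30, 2022; January 27, 2023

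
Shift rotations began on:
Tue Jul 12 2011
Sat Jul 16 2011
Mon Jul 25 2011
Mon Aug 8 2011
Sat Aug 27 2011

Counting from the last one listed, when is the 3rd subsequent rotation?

Tue Nov 22 2011

Intervals are 4, 9, 14, 19 days — an arithmetic progression with common difference 5.
Next gap: 24 days. Sat Aug 27 2011 + 24 days = Tue Sep 20 2011.
Next gap: 29 days. Tue Sep 20 2011 + 29 days = Wed Oct 19 2011.
Next gap: 34 days. Wed Oct 19 2011 + 34 days = Tue Nov 22 2011.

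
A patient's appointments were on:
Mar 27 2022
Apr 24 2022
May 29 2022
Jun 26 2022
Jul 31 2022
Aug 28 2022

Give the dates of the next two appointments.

Sep 25 2022, Oct 30 2022

These are Sundays with 28, 35, 28, 35, 28-day gaps.
Each is the final Sunday of its month — May 29 2022 is past the 28th, so '4th Sunday' doesn't fit.
September 2022 ends with Sunday Sep 25 2022.
Last Sunday of October 2022: Oct 30 2022.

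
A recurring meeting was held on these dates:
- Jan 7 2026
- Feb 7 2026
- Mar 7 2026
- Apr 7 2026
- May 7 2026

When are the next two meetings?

The day-of-month is always 7 (31, 28, 31, 30 days between events).
So this recurs on the 7th of each month.
June 2026: Jun 7 2026.
Next: July 2026 → Jul 7 2026.

Jun 7 2026, Jul 7 2026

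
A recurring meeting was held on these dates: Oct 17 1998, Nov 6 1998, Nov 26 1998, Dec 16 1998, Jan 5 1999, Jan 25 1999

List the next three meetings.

Feb 14 1999, Mar 6 1999, Mar 26 1999

The spacing is 20, 20, 20, 20, 20 days — always 20 days.
Jan 25 1999 + 20 days = Feb 14 1999.
Feb 14 1999 + 20 days = Mar 6 1999.
Mar 6 1999 + 20 days = Mar 26 1999.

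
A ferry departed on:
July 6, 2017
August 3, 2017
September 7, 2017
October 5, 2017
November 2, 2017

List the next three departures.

These are Thursdays at 28- or 35-day spacing (28, 35, 28, 28).
The pattern: 1st Thursday of the month.
December 2017 — 1st Thursday is December 7, 2017.
1st Thursday of January 2018: January 4, 2018.
February 2018 — 1st Thursday is February 1, 2018.

December 7, 2017; January 4, 2018; February 1, 2018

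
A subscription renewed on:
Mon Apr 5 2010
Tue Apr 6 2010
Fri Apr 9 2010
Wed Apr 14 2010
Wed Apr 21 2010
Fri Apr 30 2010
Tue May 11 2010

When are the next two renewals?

Mon May 24 2010, Tue Jun 8 2010

Gaps: 1, 3, 5, 7, 9, 11 days — each gap is 2 larger than the previous one.
Next gap: 13 days. Tue May 11 2010 + 13 days = Mon May 24 2010.
Next gap: 15 days. Mon May 24 2010 + 15 days = Tue Jun 8 2010.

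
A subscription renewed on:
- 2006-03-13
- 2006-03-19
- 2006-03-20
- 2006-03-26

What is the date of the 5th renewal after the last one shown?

Gaps: 6, 1, 6 days — not constant, but cyclic with period 2.
The events fall on every Monday and Sunday.
Next Monday: 2006-03-27.
The following Sunday is 2006-04-02.
The following Monday is 2006-04-03.
The following Sunday is 2006-04-09.
The following Monday is 2006-04-10.

2006-04-10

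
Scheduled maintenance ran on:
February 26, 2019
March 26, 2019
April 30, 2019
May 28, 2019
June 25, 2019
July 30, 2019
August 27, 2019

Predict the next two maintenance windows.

These are Tuesdays with 28, 35, 28, 28, 35, 28-day gaps.
Each is the final Tuesday of its month — April 30, 2019 is past the 28th, so '4th Tuesday' doesn't fit.
September 2019 ends with Tuesday September 24, 2019.
October 2019 ends with Tuesday October 29, 2019.

September 24, 2019; October 29, 2019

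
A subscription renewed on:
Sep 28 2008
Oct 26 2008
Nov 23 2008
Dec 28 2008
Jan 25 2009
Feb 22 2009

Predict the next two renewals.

Mar 22 2009, Apr 26 2009

These are Sundays at 28- or 35-day spacing (28, 28, 35, 28, 28).
The pattern: 4th Sunday of the month.
March 2009 — 4th Sunday is Mar 22 2009.
April 2009 — 4th Sunday is Apr 26 2009.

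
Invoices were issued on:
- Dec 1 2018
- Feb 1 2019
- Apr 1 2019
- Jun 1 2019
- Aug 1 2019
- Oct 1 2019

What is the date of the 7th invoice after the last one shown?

Each date is the 1st; the gaps (62, 59, 61, 61, 61) track the month lengths.
The rule is the 1st of every 2 months.
Next: December 2019 → Dec 1 2019.
February 2020: Feb 1 2020.
April 2020: Apr 1 2020.
June 2020: Jun 1 2020.
August 2020: Aug 1 2020.
Next: October 2020 → Oct 1 2020.
Next: December 2020 → Dec 1 2020.

Dec 1 2020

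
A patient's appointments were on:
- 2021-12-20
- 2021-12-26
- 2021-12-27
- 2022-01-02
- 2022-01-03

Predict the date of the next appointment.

Gaps: 6, 1, 6, 1 days — not constant, but cyclic with period 2.
The events fall on every Monday and Sunday.
Next Sunday: 2022-01-09.

2022-01-09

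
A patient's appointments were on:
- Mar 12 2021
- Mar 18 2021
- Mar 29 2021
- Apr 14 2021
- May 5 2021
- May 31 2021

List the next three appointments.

Jul 1 2021, Aug 6 2021, Sep 16 2021

Intervals are 6, 11, 16, 21, 26 days — an arithmetic progression with common difference 5.
Next gap: 31 days. May 31 2021 + 31 days = Jul 1 2021.
Next gap: 36 days. Jul 1 2021 + 36 days = Aug 6 2021.
Next gap: 41 days. Aug 6 2021 + 41 days = Sep 16 2021.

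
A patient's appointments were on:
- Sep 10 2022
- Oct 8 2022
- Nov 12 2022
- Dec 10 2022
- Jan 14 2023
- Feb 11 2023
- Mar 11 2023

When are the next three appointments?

Gaps: 28, 35, 28, 35, 28, 28 days — a mix of 28 and 35. Every date is a Saturday.
Each is the 2nd Saturday of its month.
April 2023 — 2nd Saturday is Apr 8 2023.
May 2023 — 2nd Saturday is May 13 2023.
June 2023 — 2nd Saturday is Jun 10 2023.

Apr 8 2023, May 13 2023, Jun 10 2023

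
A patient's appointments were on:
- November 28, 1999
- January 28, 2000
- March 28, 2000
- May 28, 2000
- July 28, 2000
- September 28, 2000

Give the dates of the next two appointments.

November 28, 2000; January 28, 2001

Gaps: 61, 60, 61, 61, 62 days — not constant. Every event is on the 28th of the month.
Pattern: the 28th of every 2 months.
November 2000: November 28, 2000.
January 2001: January 28, 2001.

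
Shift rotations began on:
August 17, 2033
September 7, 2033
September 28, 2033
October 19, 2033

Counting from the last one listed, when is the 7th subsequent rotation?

The spacing is 21, 21, 21 days — always 21 days.
October 19, 2033 + 21 days = November 9, 2033.
November 9, 2033 + 21 days = November 30, 2033.
November 30, 2033 + 21 days = December 21, 2033.
December 21, 2033 + 21 days = January 11, 2034.
January 11, 2034 + 21 days = February 1, 2034.
February 1, 2034 + 21 days = February 22, 2034.
February 22, 2034 + 21 days = March 15, 2034.

March 15, 2034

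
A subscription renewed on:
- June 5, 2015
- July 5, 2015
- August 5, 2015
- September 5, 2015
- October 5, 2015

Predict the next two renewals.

November 5, 2015; December 5, 2015

Gaps: 30, 31, 31, 30 days — not constant. Every event is on the 5th of the month.
Pattern: the 5th of each month.
Next: November 2015 → November 5, 2015.
December 2015: December 5, 2015.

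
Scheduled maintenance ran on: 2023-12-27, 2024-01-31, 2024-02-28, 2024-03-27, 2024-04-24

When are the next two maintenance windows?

Every date is a Wednesday; gaps 35, 28, 28, 28 days.
Each is the last Wednesday of its month (at least one falls on the 29th or later, ruling out '4th Wednesday').
Last Wednesday of May 2024: 2024-05-29.
Last Wednesday of June 2024: 2024-06-26.

2024-05-29, 2024-06-26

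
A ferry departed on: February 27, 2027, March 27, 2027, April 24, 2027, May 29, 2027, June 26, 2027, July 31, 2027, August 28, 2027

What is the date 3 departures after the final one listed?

All Saturdays; the gaps (28, 28, 35, 28, 35, 28) vary with month length.
This is the last Saturday of each month.
Last Saturday of September 2027: September 25, 2027.
Last Saturday of October 2027: October 30, 2027.
November 2027 ends with Saturday November 27, 2027.

November 27, 2027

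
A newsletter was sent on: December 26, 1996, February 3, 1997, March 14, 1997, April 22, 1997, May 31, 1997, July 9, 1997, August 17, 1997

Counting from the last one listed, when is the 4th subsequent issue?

Gaps between consecutive events: 39, 39, 39, 39, 39, 39 days — a constant 39-day interval.
August 17, 1997 + 39 days = September 25, 1997.
September 25, 1997 + 39 days = November 3, 1997.
November 3, 1997 + 39 days = December 12, 1997.
December 12, 1997 + 39 days = January 20, 1998.

January 20, 1998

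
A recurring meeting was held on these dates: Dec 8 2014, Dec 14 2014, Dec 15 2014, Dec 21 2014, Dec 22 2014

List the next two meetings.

Dec 28 2014, Dec 29 2014

Every event lands on a Monday or Sunday (gaps cycle 6, 1, 6, 1).
So the schedule is: every Monday and Sunday.
Next Sunday: Dec 28 2014.
The following Monday is Dec 29 2014.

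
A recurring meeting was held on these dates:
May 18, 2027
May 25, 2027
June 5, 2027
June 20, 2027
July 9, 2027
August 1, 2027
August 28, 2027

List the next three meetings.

Gaps: 7, 11, 15, 19, 23, 27 days — each gap is 4 larger than the previous one.
Next gap: 31 days. August 28, 2027 + 31 days = September 28, 2027.
Next gap: 35 days. September 28, 2027 + 35 days = November 2, 2027.
Next gap: 39 days. November 2, 2027 + 39 days = December 11, 2027.

September 28, 2027; November 2, 2027; December 11, 2027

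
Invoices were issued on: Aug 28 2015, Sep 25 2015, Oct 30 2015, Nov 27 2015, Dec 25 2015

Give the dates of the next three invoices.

Jan 29 2016, Feb 26 2016, Mar 25 2016

All Fridays; the gaps (28, 35, 28, 28) vary with month length.
This is the last Friday of each month.
January 2016 ends with Friday Jan 29 2016.
February 2016 ends with Friday Feb 26 2016.
March 2016 ends with Friday Mar 25 2016.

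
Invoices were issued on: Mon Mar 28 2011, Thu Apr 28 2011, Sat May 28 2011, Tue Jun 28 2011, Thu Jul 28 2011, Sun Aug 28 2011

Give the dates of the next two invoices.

The day-of-month is always 28 (31, 30, 31, 30, 31 days between events).
So this recurs on the 28th of each month.
Next: September 2011 → Wed Sep 28 2011.
Next: October 2011 → Fri Oct 28 2011.

Wed Sep 28 2011, Fri Oct 28 2011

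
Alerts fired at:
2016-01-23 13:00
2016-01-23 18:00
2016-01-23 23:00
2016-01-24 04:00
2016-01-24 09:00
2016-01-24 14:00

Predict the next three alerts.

2016-01-24 19:00, 2016-01-25 00:00, 2016-01-25 05:00

Gaps: 5, 5, 5, 5, 5 hours — each event is 5 hours after the previous one.
2016-01-24 14:00 + 5 h = 2016-01-24 19:00.
2016-01-24 19:00 + 5 h = 2016-01-25 00:00.
2016-01-25 00:00 + 5 h = 2016-01-25 05:00.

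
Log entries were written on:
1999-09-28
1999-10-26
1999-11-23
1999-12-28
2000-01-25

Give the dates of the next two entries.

2000-02-22, 2000-03-28

Gaps: 28, 28, 35, 28 days — a mix of 28 and 35. Every date is a Tuesday.
Each is the 4th Tuesday of its month.
4th Tuesday of February 2000: 2000-02-22.
4th Tuesday of March 2000: 2000-03-28.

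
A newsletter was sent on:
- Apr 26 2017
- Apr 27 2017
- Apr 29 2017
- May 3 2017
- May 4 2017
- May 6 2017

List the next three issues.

May 10 2017, May 11 2017, May 13 2017

The gap pattern 1, 2, 4, 1, 2 repeats every 3 events.
These are the Wednesdays, Thursdays and Saturdays of each week.
Next Wednesday: May 10 2017.
The following Thursday is May 11 2017.
Next Saturday: May 13 2017.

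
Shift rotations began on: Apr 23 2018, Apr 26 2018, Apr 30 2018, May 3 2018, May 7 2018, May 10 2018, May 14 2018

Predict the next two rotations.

May 17 2018, May 21 2018

The gap pattern 3, 4, 3, 4, 3, 4 repeats every 2 events.
These are the Mondays and Thursdays of each week.
Next Thursday: May 17 2018.
The following Monday is May 21 2018.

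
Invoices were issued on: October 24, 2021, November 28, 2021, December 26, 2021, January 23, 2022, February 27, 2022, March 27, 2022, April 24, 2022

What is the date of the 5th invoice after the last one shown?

September 25, 2022

These are Sundays at 28- or 35-day spacing (35, 28, 28, 35, 28, 28).
The pattern: 4th Sunday of the month.
May 2022 — 4th Sunday is May 22, 2022.
June 2022 — 4th Sunday is June 26, 2022.
July 2022 — 4th Sunday is July 24, 2022.
4th Sunday of August 2022: August 28, 2022.
4th Sunday of September 2022: September 25, 2022.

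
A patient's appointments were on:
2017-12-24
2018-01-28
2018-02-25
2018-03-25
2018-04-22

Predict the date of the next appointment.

Gaps: 35, 28, 28, 28 days — a mix of 28 and 35. Every date is a Sunday.
Each is the 4th Sunday of its month.
May 2018 — 4th Sunday is 2018-05-27.

2018-05-27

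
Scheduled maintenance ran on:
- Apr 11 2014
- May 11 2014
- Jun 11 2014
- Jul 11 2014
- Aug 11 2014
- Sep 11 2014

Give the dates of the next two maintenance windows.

Gaps: 30, 31, 30, 31, 31 days — not constant. Every event is on the 11th of the month.
Pattern: the 11th of each month.
Next: October 2014 → Oct 11 2014.
November 2014: Nov 11 2014.

Oct 11 2014, Nov 11 2014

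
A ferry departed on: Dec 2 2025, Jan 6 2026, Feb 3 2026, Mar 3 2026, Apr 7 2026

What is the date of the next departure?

May 5 2026

All dates are Tuesdays, 35, 28, 28, 35 days apart.
Specifically, the 1st Tuesday of each month.
1st Tuesday of May 2026: May 5 2026.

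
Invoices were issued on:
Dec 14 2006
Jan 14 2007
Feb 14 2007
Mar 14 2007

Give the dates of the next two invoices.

Apr 14 2007, May 14 2007

Gaps: 31, 31, 28 days — not constant. Every event is on the 14th of the month.
Pattern: the 14th of each month.
April 2007: Apr 14 2007.
May 2007: May 14 2007.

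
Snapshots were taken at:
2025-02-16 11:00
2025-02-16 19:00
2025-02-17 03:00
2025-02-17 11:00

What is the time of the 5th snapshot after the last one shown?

Spacing: 8, 8, 8 h — constant 8 h.
2025-02-17 11:00 + 8 h = 2025-02-17 19:00.
2025-02-17 19:00 + 8 h = 2025-02-18 03:00.
2025-02-18 03:00 + 8 h = 2025-02-18 11:00.
2025-02-18 11:00 + 8 h = 2025-02-18 19:00.
2025-02-18 19:00 + 8 h = 2025-02-19 03:00.

2025-02-19 03:00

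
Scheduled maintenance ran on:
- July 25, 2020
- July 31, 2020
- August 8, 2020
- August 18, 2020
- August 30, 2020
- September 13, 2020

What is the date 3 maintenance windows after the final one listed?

The spacing grows by 2 each time: 6, 8, 10, 12, 14 days.
Next gap: 16 days. September 13, 2020 + 16 days = September 29, 2020.
Next gap: 18 days. September 29, 2020 + 18 days = October 17, 2020.
Next gap: 20 days. October 17, 2020 + 20 days = November 6, 2020.

November 6, 2020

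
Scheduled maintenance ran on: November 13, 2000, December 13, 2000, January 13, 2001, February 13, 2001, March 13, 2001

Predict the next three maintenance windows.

April 13, 2001; May 13, 2001; June 13, 2001

The day-of-month is always 13 (30, 31, 31, 28 days between events).
So this recurs on the 13th of each month.
Next: April 2001 → April 13, 2001.
Next: May 2001 → May 13, 2001.
Next: June 2001 → June 13, 2001.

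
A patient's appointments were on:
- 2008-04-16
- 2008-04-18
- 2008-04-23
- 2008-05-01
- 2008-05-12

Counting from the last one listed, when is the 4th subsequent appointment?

2008-07-25

Intervals are 2, 5, 8, 11 days — an arithmetic progression with common difference 3.
Next gap: 14 days. 2008-05-12 + 14 days = 2008-05-26.
Next gap: 17 days. 2008-05-26 + 17 days = 2008-06-12.
Next gap: 20 days. 2008-06-12 + 20 days = 2008-07-02.
Next gap: 23 days. 2008-07-02 + 23 days = 2008-07-25.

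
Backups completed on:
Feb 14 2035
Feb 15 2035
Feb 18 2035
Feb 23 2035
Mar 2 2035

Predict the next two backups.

Mar 11 2035, Mar 22 2035

Intervals are 1, 3, 5, 7 days — an arithmetic progression with common difference 2.
Next gap: 9 days. Mar 2 2035 + 9 days = Mar 11 2035.
Next gap: 11 days. Mar 11 2035 + 11 days = Mar 22 2035.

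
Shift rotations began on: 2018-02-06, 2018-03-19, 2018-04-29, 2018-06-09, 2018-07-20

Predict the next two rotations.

Every event comes 41 days after the last (41, 41, 41, 41).
2018-07-20 + 41 days = 2018-08-30.
2018-08-30 + 41 days = 2018-10-10.

2018-08-30, 2018-10-10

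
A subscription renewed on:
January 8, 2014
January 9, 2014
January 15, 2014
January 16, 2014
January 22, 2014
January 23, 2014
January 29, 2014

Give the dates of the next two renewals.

Every event lands on a Wednesday or Thursday (gaps cycle 1, 6, 1, 6, 1, 6).
So the schedule is: every Wednesday and Thursday.
Next Thursday: January 30, 2014.
Next Wednesday: February 5, 2014.

January 30, 2014; February 5, 2014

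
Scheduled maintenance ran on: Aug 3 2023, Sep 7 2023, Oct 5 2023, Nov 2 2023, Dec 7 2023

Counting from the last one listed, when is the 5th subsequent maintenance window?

May 2 2024

All dates are Thursdays, 35, 28, 28, 35 days apart.
Specifically, the 1st Thursday of each month.
1st Thursday of January 2024: Jan 4 2024.
February 2024 — 1st Thursday is Feb 1 2024.
1st Thursday of March 2024: Mar 7 2024.
April 2024 — 1st Thursday is Apr 4 2024.
1st Thursday of May 2024: May 2 2024.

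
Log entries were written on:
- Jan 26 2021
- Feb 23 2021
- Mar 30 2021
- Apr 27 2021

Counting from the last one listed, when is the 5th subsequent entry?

These are Tuesdays with 28, 35, 28-day gaps.
Each is the final Tuesday of its month — Mar 30 2021 is past the 28th, so '4th Tuesday' doesn't fit.
Last Tuesday of May 2021: May 25 2021.
June 2021 ends with Tuesday Jun 29 2021.
July 2021 ends with Tuesday Jul 27 2021.
August 2021 ends with Tuesday Aug 31 2021.
September 2021 ends with Tuesday Sep 28 2021.

Sep 28 2021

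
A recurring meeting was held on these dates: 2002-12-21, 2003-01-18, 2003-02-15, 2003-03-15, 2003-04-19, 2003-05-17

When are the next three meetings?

All dates are Saturdays, 28, 28, 28, 35, 28 days apart.
Specifically, the 3rd Saturday of each month.
June 2003 — 3rd Saturday is 2003-06-21.
July 2003 — 3rd Saturday is 2003-07-19.
3rd Saturday of August 2003: 2003-08-16.

2003-06-21, 2003-07-19, 2003-08-16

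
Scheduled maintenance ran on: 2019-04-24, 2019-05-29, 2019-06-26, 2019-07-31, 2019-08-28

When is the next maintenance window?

2019-09-25

These are Wednesdays with 35, 28, 35, 28-day gaps.
Each is the final Wednesday of its month — 2019-05-29 is past the 28th, so '4th Wednesday' doesn't fit.
September 2019 ends with Wednesday 2019-09-25.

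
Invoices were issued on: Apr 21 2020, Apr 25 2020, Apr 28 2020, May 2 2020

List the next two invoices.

Every event lands on a Tuesday or Saturday (gaps cycle 4, 3, 4).
So the schedule is: every Tuesday and Saturday.
Next Tuesday: May 5 2020.
The following Saturday is May 9 2020.

May 5 2020, May 9 2020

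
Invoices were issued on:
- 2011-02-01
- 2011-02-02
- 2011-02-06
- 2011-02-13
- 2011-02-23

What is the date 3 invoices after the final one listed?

2011-04-12

Intervals are 1, 4, 7, 10 days — an arithmetic progression with common difference 3.
Next gap: 13 days. 2011-02-23 + 13 days = 2011-03-08.
Next gap: 16 days. 2011-03-08 + 16 days = 2011-03-24.
Next gap: 19 days. 2011-03-24 + 19 days = 2011-04-12.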